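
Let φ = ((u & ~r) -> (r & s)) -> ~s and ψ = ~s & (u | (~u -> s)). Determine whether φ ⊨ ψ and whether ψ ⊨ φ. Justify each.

(←) Assume the antecedent. If u is true, the antecedent forces (u = T, s = F, r = F) or (u = T, s = F, r = T), and ((u & ~r) -> (r & s)) -> ~s holds there. If u is false, the antecedent cannot hold. Either way ((u & ~r) -> (r & s)) -> ~s holds.

(→) This fails. Under u = F, s = F, r = F, the left side is true but the right side is false.

The forward direction fails; the converse holds.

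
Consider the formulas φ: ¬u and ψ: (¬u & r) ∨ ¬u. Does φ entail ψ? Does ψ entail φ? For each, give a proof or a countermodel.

(⟹) Assume the antecedent. If u is true, the antecedent cannot hold. If u is false, (¬u & r) ∨ ¬u reduces to true regardless of the other variables. Either way (¬u & r) ∨ ¬u holds.

(⟸) Assume the antecedent. If u is true, the antecedent cannot hold. If u is false, ¬u reduces to true regardless of the other variables. Either way ¬u holds.

Both directions hold; the statement is true.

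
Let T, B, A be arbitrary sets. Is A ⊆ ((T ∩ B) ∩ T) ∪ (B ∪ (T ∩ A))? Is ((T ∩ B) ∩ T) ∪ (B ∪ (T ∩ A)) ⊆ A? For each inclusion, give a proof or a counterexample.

Forward inclusion. This inclusion fails. Take T = ∅, B = ∅, A = {1}; then 1 ∈ A but 1 ∉ ((T ∩ B) ∩ T) ∪ (B ∪ (T ∩ A)).

Reverse inclusion. This inclusion fails. Take T = ∅, B = {1}, A = ∅; then 1 ∈ ((T ∩ B) ∩ T) ∪ (B ∪ (T ∩ A)) but 1 ∉ A.

Neither inclusion holds.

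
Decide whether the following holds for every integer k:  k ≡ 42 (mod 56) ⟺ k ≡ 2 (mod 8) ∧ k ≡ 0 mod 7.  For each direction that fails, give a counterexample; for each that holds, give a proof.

Both directions hold; the statement is true.

[⇒] Suppose k ≡ 42 (mod 56); write k = 56j + 42. Since 8 ∣ 56, reducing mod 8 gives k ≡ 42 ≡ 2 (mod 8); since 7 ∣ 56, reducing mod 7 gives k ≡ 42 ≡ 0 (mod 7).

[⇐] Conversely, if k ≡ 2 (mod 8) and k ≡ 0 (mod 7), then by the Chinese remainder theorem k ≡ 42 (mod 56). This is exactly k ≡ 42 (mod 56).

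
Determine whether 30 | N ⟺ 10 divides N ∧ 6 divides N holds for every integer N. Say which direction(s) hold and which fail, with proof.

[⇒] If 30 ∣ N, write N = 30q. Since 30 = 3·10, N = 10·(3q), so 10 ∣ N; and since 30 = 5·6, N = 6·(5q), so 6 ∣ N.

[⇐] Suppose 10 ∣ N and 6 ∣ N. Any common multiple of 10 and 6 is a multiple of their lcm; here lcm(10, 6) = 10·6/gcd(10, 6) = 60/2 = 30, so 30 ∣ N.

The biconditional holds.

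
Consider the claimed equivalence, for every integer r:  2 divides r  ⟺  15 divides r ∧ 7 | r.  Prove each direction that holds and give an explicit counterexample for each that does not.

(⇒) This fails: take r = 2. Certainly 2 ∣ 2, but 15 ∤ 2.

(⇐) This fails: take r = 105. Both 15 ∣ 105 and 7 ∣ 105, yet 105 is not a multiple of 2 (since 105 = 52·2 + 1), so 2 ∤ 105.

Neither direction holds.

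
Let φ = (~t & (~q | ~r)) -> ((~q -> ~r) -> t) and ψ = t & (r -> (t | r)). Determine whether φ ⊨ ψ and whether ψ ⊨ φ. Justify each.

Not equivalent: only (⇐) holds.

[⇐] Assume the antecedent. If r is true, the consequent reduces to true regardless of the other variables. If r is false, the antecedent forces (r = F, t = T, q = F) or (r = F, t = T, q = T), and the consequent holds there. Either way the consequent holds.

[⇒] This fails. Under r = T, t = F, q = F, the left side is true but the right side is false.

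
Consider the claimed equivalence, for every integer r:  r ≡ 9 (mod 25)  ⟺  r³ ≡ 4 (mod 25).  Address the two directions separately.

Both directions hold; the statement is true.

Converse. Suppose r³ ≡ 4 (mod 25). The only residue r in {0, …, 24} with r³ ≡ 4 (mod 25) is r = 9, so r ≡ 9 (mod 25).

Forward direction. Suppose r ≡ 9 (mod 25). Write r = 25j + 9. Then (25j + 9)³ = 15625j³ + 16875j² + 6075j + 729 = 25(625j³ + 675j² + 243j + 29) + 4, so r³ ≡ 4 (mod 25).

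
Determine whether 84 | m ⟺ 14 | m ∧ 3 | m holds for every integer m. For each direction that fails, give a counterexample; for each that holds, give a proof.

Only the forward direction holds.

(⟸) This fails: take m = 42. Both 14 ∣ 42 and 3 ∣ 42, yet 42 is not a multiple of 84 (since 42 = 0·84 + 42), so 84 ∤ 42.

(⟹) If 84 ∣ m, write m = 84q. Since 84 = 6·14, m = 14·(6q), so 14 ∣ m; and since 84 = 28·3, m = 3·(28q), so 3 ∣ m.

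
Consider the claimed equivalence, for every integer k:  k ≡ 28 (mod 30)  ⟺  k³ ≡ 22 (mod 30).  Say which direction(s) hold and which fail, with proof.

Both implications hold.

(⇒) Suppose k ≡ 28 (mod 30). Write k = 30j + 28. Then (30j + 28)³ = 27000j³ + 75600j² + 70560j + 21952 = 30(900j³ + 2520j² + 2352j + 731) + 22, so k³ ≡ 22 (mod 30).

(⇐) Conversely, suppose k³ ≡ 22 (mod 30). The only residue r in {0, …, 29} with r³ ≡ 22 (mod 30) is r = 28, so k ≡ 28 (mod 30).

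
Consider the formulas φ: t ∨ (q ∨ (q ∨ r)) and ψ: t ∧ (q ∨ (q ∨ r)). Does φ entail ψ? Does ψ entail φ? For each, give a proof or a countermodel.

(⟹) This fails. Under q = T, t = F, r = F, the left side is true but the right side is false.

(⟸) Assume the antecedent. If q is true, t ∨ (q ∨ (q ∨ r)) reduces to true regardless of the other variables. If q is false, the antecedent forces (q = F, t = T, r = T), and t ∨ (q ∨ (q ∨ r)) holds there. Either way t ∨ (q ∨ (q ∨ r)) holds.

The forward direction fails; the converse holds.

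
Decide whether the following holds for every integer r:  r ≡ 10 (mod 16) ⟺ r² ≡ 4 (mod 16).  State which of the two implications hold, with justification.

Not equivalent: only (⇒) holds.

(←) This fails: take r = 2. Then 2² = 4 ≡ 4 (mod 16), yet 2 ≡ 2 (mod 16), not 10.

(→) Suppose r ≡ 10 (mod 16). Write r = 16j + 10. Then (16j + 10)² = 256j² + 320j + 100 = 16(16j² + 20j + 6) + 4, so r² ≡ 4 (mod 16).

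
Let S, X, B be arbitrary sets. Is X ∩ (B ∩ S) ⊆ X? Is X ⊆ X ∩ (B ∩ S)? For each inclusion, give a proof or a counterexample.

The sets are not equal: only the forward inclusion holds.

(⊆) Let x ∈ X ∩ (B ∩ S). Then x ∈ S ∩ X ∩ B, from which x ∈ X.

(⊇) This inclusion fails. Take S = ∅, X = {1}, B = ∅; then 1 ∈ X but 1 ∉ X ∩ (B ∩ S).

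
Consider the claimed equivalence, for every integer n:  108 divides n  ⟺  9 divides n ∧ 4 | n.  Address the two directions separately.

Only the forward direction holds.

(⇒) If 108 ∣ n, write n = 108q. Since 108 = 12·9, n = 9·(12q), so 9 ∣ n; and since 108 = 27·4, n = 4·(27q), so 4 ∣ n.

(⇐) This fails: take n = 36. Both 9 ∣ 36 and 4 ∣ 36, yet 36 is not a multiple of 108 (since 36 = 0·108 + 36), so 108 ∤ 36.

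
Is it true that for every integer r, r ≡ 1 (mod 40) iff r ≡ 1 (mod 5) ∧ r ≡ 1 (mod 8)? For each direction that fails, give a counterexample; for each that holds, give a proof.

(←) If r ≡ 1 (mod 5) and r ≡ 1 (mod 8), then by the Chinese remainder theorem r ≡ 1 (mod 40). This is exactly r ≡ 1 (mod 40).

(→) Suppose r ≡ 1 (mod 40); write r = 40j + 1. Since 5 ∣ 40, reducing mod 5 gives r ≡ 1 (mod 5); since 8 ∣ 40, reducing mod 8 gives r ≡ 1 (mod 8).

Equivalent; both directions hold.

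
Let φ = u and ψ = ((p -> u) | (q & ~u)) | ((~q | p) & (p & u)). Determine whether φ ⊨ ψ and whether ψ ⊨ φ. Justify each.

Forward direction. Assume the antecedent. If u is true, the consequent reduces to true regardless of the other variables. If u is false, the antecedent cannot hold. Either way the consequent holds.

Converse. This fails. Under u = F, q = F, p = F, the left side is false but the right side is true.

Only the forward direction holds.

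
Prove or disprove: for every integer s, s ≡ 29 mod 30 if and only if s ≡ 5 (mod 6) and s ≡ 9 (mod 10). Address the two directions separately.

(⟹) Suppose s ≡ 29 (mod 30); write s = 30j + 29. Since 6 ∣ 30, reducing mod 6 gives s ≡ 29 ≡ 5 (mod 6); since 10 ∣ 30, reducing mod 10 gives s ≡ 29 ≡ 9 (mod 10).

(⟸) Conversely, if s ≡ 5 (mod 6) and s ≡ 9 (mod 10), then by the Chinese remainder theorem s ≡ 29 (mod 30). This is exactly s ≡ 29 (mod 30).

Both implications hold.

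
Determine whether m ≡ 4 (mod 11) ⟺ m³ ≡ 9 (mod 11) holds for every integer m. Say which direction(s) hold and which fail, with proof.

The biconditional holds.

(⟹) Suppose m ≡ 4 (mod 11). Write m = 11j + 4. Then (11j + 4)³ = 1331j³ + 1452j² + 528j + 64 = 11(121j³ + 132j² + 48j + 5) + 9, so m³ ≡ 9 (mod 11).

(⟸) For the converse, argue contrapositively. If m ≢ 4 (mod 11), then m is congruent to one of 0, 1, 2, 3, 5, 6, 7, 8, 9, 10 modulo 11, and these give m³ ≡ 0, 1, 8, 5, 4, 7, 2, 6, 3, 10 respectively — never 9.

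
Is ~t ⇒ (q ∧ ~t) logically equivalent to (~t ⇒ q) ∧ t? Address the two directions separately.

(⇒) fails; (⇐) holds.

(⇐) Assume the antecedent. If t is true, ~t ⇒ (q ∧ ~t) reduces to true regardless of the other variables. If t is false, the antecedent cannot hold. Either way ~t ⇒ (q ∧ ~t) holds.

(⇒) This fails. Under t = F, q = T, the left side is true but the right side is false.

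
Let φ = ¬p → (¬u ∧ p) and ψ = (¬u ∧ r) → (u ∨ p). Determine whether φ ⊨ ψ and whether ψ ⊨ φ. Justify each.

The forward direction holds; the converse fails.

(⟹) Assume the antecedent. If p is true, (¬u ∧ r) → (u ∨ p) reduces to true regardless of the other variables. If p is false, the antecedent cannot hold. Either way (¬u ∧ r) → (u ∨ p) holds.

(⟸) This fails. Under p = F, r = F, u = F, the left side is false but the right side is true.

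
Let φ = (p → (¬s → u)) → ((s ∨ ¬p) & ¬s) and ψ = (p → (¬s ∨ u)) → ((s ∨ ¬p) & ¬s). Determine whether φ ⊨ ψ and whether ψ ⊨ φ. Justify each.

(⇒) This fails. Under s = F, u = F, p = T, the left side is true but the right side is false.

(⇐) This fails. Under s = T, u = F, p = T, the left side is false but the right side is true.

(⇒) fails and (⇐) fails.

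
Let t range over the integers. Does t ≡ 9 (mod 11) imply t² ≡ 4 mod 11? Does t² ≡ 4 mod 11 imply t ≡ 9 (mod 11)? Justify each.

(⟹) Suppose t ≡ 9 (mod 11). Write t = 11j + 9. Then (11j + 9)² = 121j² + 198j + 81 = 11(11j² + 18j + 7) + 4, so t² ≡ 4 (mod 11).

(⟸) This fails: take t = 2. Then 2² = 4 ≡ 4 (mod 11), yet 2 ≡ 2 (mod 11), not 9.

Only the forward implication holds.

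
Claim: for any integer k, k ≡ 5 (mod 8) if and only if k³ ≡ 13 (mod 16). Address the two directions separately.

(⇒) fails; (⇐) holds.

(⇒) This fails: take k = 13. Then 13 ≡ 5 (mod 8), but 13³ = 2197 ≡ 5 (mod 16), not 13.

(⇐) Conversely, the residues r modulo 16 with r³ ≡ 13 (mod 16) are exactly {5}, and each is ≡ 5 (mod 8).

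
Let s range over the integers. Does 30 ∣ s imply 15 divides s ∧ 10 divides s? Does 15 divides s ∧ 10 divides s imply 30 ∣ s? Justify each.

[⇒] If 30 ∣ s, write s = 30q. Since 30 = 2·15, s = 15·(2q), so 15 ∣ s; and since 30 = 3·10, s = 10·(3q), so 10 ∣ s.

[⇐] Suppose 15 ∣ s and 10 ∣ s. Any common multiple of 15 and 10 is a multiple of their lcm; here lcm(15, 10) = 15·10/gcd(15, 10) = 150/5 = 30, so 30 ∣ s.

The biconditional holds.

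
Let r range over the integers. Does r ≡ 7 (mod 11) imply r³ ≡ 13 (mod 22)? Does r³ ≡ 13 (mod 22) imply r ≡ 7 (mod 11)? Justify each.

(⇒) fails; (⇐) holds.

[⇒] This fails: take r = 18. Then 18 ≡ 7 (mod 11), but 18³ = 5832 ≡ 2 (mod 22), not 13.

[⇐] Conversely, the residues r modulo 22 with r³ ≡ 13 (mod 22) are exactly {7}, and each is ≡ 7 (mod 11).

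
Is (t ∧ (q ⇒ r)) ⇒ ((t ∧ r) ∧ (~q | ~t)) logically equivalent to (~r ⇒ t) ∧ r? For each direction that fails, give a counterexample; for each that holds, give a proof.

Neither direction holds.

(→) This fails. Under t = F, q = F, r = F, the left side is true but the right side is false.

(←) This fails. Under t = T, q = T, r = T, the left side is false but the right side is true.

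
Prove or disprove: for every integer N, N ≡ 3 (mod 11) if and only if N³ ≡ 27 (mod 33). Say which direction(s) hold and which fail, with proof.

The forward direction fails; the converse holds.

(⇐) The residues r modulo 33 with r³ ≡ 27 (mod 33) are exactly {3}, and each is ≡ 3 (mod 11).

(⇒) This fails: take N = 14. Then 14 ≡ 3 (mod 11), but 14³ = 2744 ≡ 5 (mod 33), not 27.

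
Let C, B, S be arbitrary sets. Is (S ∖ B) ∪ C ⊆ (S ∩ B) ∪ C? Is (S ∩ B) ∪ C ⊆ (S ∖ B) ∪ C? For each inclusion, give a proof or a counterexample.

Forward inclusion. This inclusion fails. Take C = ∅, B = ∅, S = {1}; then 1 ∈ (S ∖ B) ∪ C but 1 ∉ (S ∩ B) ∪ C.

Reverse inclusion. This inclusion fails. Take C = ∅, B = {1}, S = {1}; then 1 ∈ (S ∩ B) ∪ C but 1 ∉ (S ∖ B) ∪ C.

Neither inclusion holds.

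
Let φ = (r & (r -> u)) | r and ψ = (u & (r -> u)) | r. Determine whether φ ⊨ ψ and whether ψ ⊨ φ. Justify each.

(⇒) holds; (⇐) fails.

(⇒) Assume the antecedent. If r is true, (u & (r -> u)) | r reduces to true regardless of the other variables. If r is false, the antecedent cannot hold. Either way (u & (r -> u)) | r holds.

(⇐) This fails. Under r = F, u = T, the left side is false but the right side is true.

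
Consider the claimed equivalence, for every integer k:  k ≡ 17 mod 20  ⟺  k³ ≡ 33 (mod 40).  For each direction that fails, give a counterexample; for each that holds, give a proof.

(⟹) This fails: take k = 37. Then 37 ≡ 17 (mod 20), but 37³ = 50653 ≡ 13 (mod 40), not 33.

(⟸) Conversely, the residues r modulo 40 with r³ ≡ 33 (mod 40) are exactly {17}, and each is ≡ 17 (mod 20).

Only the reverse direction holds.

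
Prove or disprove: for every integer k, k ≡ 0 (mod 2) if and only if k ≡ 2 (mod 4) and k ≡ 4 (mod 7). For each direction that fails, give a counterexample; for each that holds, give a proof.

(→) This fails: k = 0 gives 0 ≡ 0 (mod 2) but 0 ≡ 0 (mod 4), so the conjunction on the right does not hold.

(←) Conversely, if k ≡ 2 (mod 4) and k ≡ 4 (mod 7), then by the Chinese remainder theorem k ≡ 18 (mod 28). Since 18 ≡ 0 (mod 2) and 2 ∣ 28, we get k ≡ 0 (mod 2).

Not equivalent: only (⇐) holds.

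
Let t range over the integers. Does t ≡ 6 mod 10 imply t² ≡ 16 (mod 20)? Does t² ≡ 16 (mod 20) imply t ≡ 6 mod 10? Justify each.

Not equivalent: only (⇒) holds.

(⟹) Suppose t ≡ 6 (mod 10). Working modulo 20, t ∈ {6, 16}; for each such r, r² ≡ 16 (mod 20).

(⟸) This fails: take t = 4. Then 4² = 16 ≡ 16 (mod 20), yet 4 ≡ 4 (mod 10), not 6.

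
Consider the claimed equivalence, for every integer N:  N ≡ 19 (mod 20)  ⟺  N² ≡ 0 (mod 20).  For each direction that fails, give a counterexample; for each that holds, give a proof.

Both directions fail.

(⟹) This fails: take N = 19. Then 19 ≡ 19 (mod 20), but 19² = 361 ≡ 1 (mod 20), not 0.

(⟸) This fails: take N = 0. Then 0² = 0 ≡ 0 (mod 20), yet 0 ≡ 0 (mod 20), not 19.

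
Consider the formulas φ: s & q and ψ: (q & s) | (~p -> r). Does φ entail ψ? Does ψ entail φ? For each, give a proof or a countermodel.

Only the forward direction holds.

Converse. This fails. Under s = F, q = F, p = T, r = F, the left side is false but the right side is true.

Forward direction. Assume the antecedent. If p is true, (q & s) | (~p -> r) reduces to true regardless of the other variables. If p is false, the antecedent forces (s = T, q = T, p = F, r = F) or (s = T, q = T, p = F, r = T), and (q & s) | (~p -> r) holds there. Either way (q & s) | (~p -> r) holds.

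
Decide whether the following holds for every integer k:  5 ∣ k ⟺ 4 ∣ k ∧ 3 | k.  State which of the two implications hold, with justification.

[⇒] This fails: take k = 5. Certainly 5 ∣ 5, but 4 ∤ 5.

[⇐] This fails: take k = 12. Both 4 ∣ 12 and 3 ∣ 12, yet 12 is not a multiple of 5 (since 12 = 2·5 + 2), so 5 ∤ 12.

Neither implication holds.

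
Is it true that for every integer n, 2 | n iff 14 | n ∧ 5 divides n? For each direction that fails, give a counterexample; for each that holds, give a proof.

(⇒) This fails: take n = 2. Certainly 2 ∣ 2, but 14 ∤ 2.

(⇐) Suppose 14 ∣ n and 5 ∣ n. Any common multiple of 14 and 5 is a multiple of their lcm; here gcd(14, 5) = 1, so lcm(14, 5) = 14·5 = 70, so 70 ∣ n. Since 2 ∣ 70, it follows that 2 ∣ n.

Only the converse holds.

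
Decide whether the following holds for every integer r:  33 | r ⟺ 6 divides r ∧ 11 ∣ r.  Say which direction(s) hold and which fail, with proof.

Not equivalent: only (⇐) holds.

[⇒] This fails: take r = 33. Certainly 33 ∣ 33, but 6 ∤ 33.

[⇐] Suppose 6 ∣ r and 11 ∣ r. Any common multiple of 6 and 11 is a multiple of their lcm; here gcd(6, 11) = 1, so lcm(6, 11) = 6·11 = 66, so 66 ∣ r. Since 33 ∣ 66, it follows that 33 ∣ r.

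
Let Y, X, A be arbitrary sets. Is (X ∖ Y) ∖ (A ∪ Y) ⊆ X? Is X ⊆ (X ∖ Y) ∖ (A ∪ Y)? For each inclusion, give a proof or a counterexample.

(⟹) Let x ∈ (X ∖ Y) ∖ (A ∪ Y). Then x ∈ X and x ∉ Y, A, from which x ∈ X.

(⟸) This inclusion fails. Take Y = {1}, X = {1}, A = ∅; then 1 ∈ X but 1 ∉ (X ∖ Y) ∖ (A ∪ Y).

(⊆) holds; (⊇) fails.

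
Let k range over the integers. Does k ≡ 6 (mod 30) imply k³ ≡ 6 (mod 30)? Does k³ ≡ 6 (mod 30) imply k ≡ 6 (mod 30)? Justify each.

Both directions hold; the statement is true.

(⟸) Suppose k³ ≡ 6 (mod 30). The only residue r in {0, …, 29} with r³ ≡ 6 (mod 30) is r = 6, so k ≡ 6 (mod 30).

(⟹) Suppose k ≡ 6 (mod 30). Write k = 30j + 6. Then (30j + 6)³ = 27000j³ + 16200j² + 3240j + 216 = 30(900j³ + 540j² + 108j + 7) + 6, so k³ ≡ 6 (mod 30).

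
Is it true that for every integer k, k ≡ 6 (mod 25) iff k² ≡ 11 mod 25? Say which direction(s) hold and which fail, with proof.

Not equivalent: only (⇒) holds.

(⟹) Suppose k ≡ 6 (mod 25). Write k = 25j + 6. Then (25j + 6)² = 625j² + 300j + 36 = 25(25j² + 12j + 1) + 11, so k² ≡ 11 (mod 25).

(⟸) This fails: take k = 19. Then 19² = 361 ≡ 11 (mod 25), yet 19 ≡ 19 (mod 25), not 6.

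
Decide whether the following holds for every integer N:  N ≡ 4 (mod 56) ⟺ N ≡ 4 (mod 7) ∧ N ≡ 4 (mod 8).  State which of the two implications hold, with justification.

(→) Suppose N ≡ 4 (mod 56); write N = 56j + 4. Since 7 ∣ 56, reducing mod 7 gives N ≡ 4 (mod 7); since 8 ∣ 56, reducing mod 8 gives N ≡ 4 (mod 8).

(←) Conversely, if N ≡ 4 (mod 7) and N ≡ 4 (mod 8), then by the Chinese remainder theorem N ≡ 4 (mod 56). This is exactly N ≡ 4 (mod 56).

Both implications hold.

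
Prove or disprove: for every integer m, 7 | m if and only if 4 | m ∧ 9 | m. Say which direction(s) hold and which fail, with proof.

(→) This fails: take m = 7. Certainly 7 ∣ 7, but 4 ∤ 7.

(←) This fails: take m = 36. Both 4 ∣ 36 and 9 ∣ 36, yet 36 is not a multiple of 7 (since 36 = 5·7 + 1), so 7 ∤ 36.

Neither direction holds.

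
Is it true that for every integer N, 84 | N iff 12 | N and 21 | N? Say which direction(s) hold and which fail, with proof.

Both implications hold.

[⇒] If 84 ∣ N, write N = 84q. Since 84 = 7·12, N = 12·(7q), so 12 ∣ N; and since 84 = 4·21, N = 21·(4q), so 21 ∣ N.

[⇐] Suppose 12 ∣ N and 21 ∣ N. Any common multiple of 12 and 21 is a multiple of their lcm; here lcm(12, 21) = 12·21/gcd(12, 21) = 252/3 = 84, so 84 ∣ N.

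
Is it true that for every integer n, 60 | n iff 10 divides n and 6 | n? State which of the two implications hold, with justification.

Not equivalent: only (⇒) holds.

[⇒] If 60 ∣ n, write n = 60q. Since 60 = 6·10, n = 10·(6q), so 10 ∣ n; and since 60 = 10·6, n = 6·(10q), so 6 ∣ n.

[⇐] This fails: take n = 30. Both 10 ∣ 30 and 6 ∣ 30, yet 30 is not a multiple of 60 (since 30 = 0·60 + 30), so 60 ∤ 30.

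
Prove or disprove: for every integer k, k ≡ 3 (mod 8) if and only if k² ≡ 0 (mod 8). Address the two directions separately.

Neither direction holds.

(⇒) This fails: take k = 3. Then 3 ≡ 3 (mod 8), but 3² = 9 ≡ 1 (mod 8), not 0.

(⇐) This fails: take k = 0. Then 0² = 0 ≡ 0 (mod 8), yet 0 ≡ 0 (mod 8), not 3.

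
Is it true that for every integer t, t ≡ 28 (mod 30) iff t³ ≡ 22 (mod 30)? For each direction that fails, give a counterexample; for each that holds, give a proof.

Both implications hold.

[⇒] Suppose t ≡ 28 (mod 30). Write t = 30j + 28. Then (30j + 28)³ = 27000j³ + 75600j² + 70560j + 21952 = 30(900j³ + 2520j² + 2352j + 731) + 22, so t³ ≡ 22 (mod 30).

[⇐] Conversely, suppose t³ ≡ 22 (mod 30). The only residue r in {0, …, 29} with r³ ≡ 22 (mod 30) is r = 28, so t ≡ 28 (mod 30).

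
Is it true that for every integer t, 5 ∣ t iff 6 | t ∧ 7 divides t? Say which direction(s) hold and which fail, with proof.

Neither direction holds.

(⇒) This fails: take t = 5. Certainly 5 ∣ 5, but 6 ∤ 5.

(⇐) This fails: take t = 42. Both 6 ∣ 42 and 7 ∣ 42, yet 42 is not a multiple of 5 (since 42 = 8·5 + 2), so 5 ∤ 42.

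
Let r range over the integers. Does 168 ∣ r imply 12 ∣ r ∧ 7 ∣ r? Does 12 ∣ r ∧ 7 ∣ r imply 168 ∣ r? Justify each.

(⇒) holds; (⇐) fails.

(→) If 168 ∣ r, write r = 168q. Since 168 = 14·12, r = 12·(14q), so 12 ∣ r; and since 168 = 24·7, r = 7·(24q), so 7 ∣ r.

(←) This fails: take r = 84. Both 12 ∣ 84 and 7 ∣ 84, yet 84 is not a multiple of 168 (since 84 = 0·168 + 84), so 168 ∤ 84.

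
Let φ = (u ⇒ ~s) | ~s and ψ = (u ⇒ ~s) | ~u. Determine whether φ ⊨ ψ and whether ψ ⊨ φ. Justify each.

Forward direction. Assume the antecedent. If u is true, the antecedent forces (u = T, s = F), and (u ⇒ ~s) | ~u holds there. If u is false, (u ⇒ ~s) | ~u reduces to true regardless of the other variables. Either way (u ⇒ ~s) | ~u holds.

Converse. Assume the antecedent. If u is true, the antecedent forces (u = T, s = F), and (u ⇒ ~s) | ~s holds there. If u is false, (u ⇒ ~s) | ~s reduces to true regardless of the other variables. Either way (u ⇒ ~s) | ~s holds.

Equivalent; both directions hold.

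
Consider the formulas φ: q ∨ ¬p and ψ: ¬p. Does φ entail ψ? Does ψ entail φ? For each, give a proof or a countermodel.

(⇐) Assume the antecedent. If q is true, q ∨ ¬p reduces to true regardless of the other variables. If q is false, the antecedent forces (q = F, p = F), and q ∨ ¬p holds there. Either way q ∨ ¬p holds.

(⇒) This fails. Under q = T, p = T, the left side is true but the right side is false.

Only the reverse direction holds.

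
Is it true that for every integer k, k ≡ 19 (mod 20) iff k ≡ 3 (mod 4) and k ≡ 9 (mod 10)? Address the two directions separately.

(⟹) Suppose k ≡ 19 (mod 20); write k = 20j + 19. Since 4 ∣ 20, reducing mod 4 gives k ≡ 19 ≡ 3 (mod 4); since 10 ∣ 20, reducing mod 10 gives k ≡ 19 ≡ 9 (mod 10).

(⟸) Conversely, if k ≡ 3 (mod 4) and k ≡ 9 (mod 10), then by the Chinese remainder theorem k ≡ 19 (mod 20). This is exactly k ≡ 19 (mod 20).

Both directions hold; the statement is true.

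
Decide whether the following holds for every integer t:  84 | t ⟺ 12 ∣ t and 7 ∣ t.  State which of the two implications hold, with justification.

Equivalent; both directions hold.

(⇒) If 84 ∣ t, write t = 84q. Since 84 = 7·12, t = 12·(7q), so 12 ∣ t; and since 84 = 12·7, t = 7·(12q), so 7 ∣ t.

(⇐) Suppose 12 ∣ t and 7 ∣ t. Any common multiple of 12 and 7 is a multiple of their lcm; here gcd(12, 7) = 1, so lcm(12, 7) = 12·7 = 84, so 84 ∣ t.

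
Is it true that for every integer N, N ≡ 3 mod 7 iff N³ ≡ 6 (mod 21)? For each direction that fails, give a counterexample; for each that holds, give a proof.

Neither direction holds.

[⇒] This fails: take N = 10. Then 10 ≡ 3 (mod 7), but 10³ = 1000 ≡ 13 (mod 21), not 6.

[⇐] This fails: take N = 6. Then 6³ = 216 ≡ 6 (mod 21), yet 6 ≡ 6 (mod 7), not 3.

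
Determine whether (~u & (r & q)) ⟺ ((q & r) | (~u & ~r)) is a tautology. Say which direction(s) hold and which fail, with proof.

Converse. This fails. Under q = F, r = F, u = F, the left side is false but the right side is true.

Forward direction. Assume the antecedent. If q is true, the antecedent forces (q = T, r = T, u = F), and (q & r) | (~u & ~r) holds there. If q is false, the antecedent cannot hold. Either way (q & r) | (~u & ~r) holds.

Not equivalent: only (⇒) holds.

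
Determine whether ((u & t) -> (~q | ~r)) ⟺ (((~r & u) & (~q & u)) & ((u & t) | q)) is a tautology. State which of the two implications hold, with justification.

Forward direction. This fails. Under u = F, t = F, q = F, r = F, the left side is true but the right side is false.

Converse. Assume the antecedent. If u is true, the antecedent forces (u = T, t = T, q = F, r = F), and (u & t) -> (~q | ~r) holds there. If u is false, the antecedent cannot hold. Either way (u & t) -> (~q | ~r) holds.

The forward direction fails; the converse holds.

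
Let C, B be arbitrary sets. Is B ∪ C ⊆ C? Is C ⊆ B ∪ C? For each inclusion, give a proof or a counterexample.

The sets are not equal: only the reverse inclusion holds.

Forward inclusion. This inclusion fails. Take C = ∅, B = {1}; then 1 ∈ B ∪ C but 1 ∉ C.

Reverse inclusion. Let x ∈ C. Then either x ∈ C and x ∉ B; or x ∈ C ∩ B. In each case x ∈ B ∪ C, so C ⊆ B ∪ C.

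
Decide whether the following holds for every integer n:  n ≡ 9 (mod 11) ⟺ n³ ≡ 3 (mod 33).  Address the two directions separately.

Only the reverse direction holds.

(⇒) This fails: take n = 20. Then 20 ≡ 9 (mod 11), but 20³ = 8000 ≡ 14 (mod 33), not 3.

(⇐) Conversely, the residues r modulo 33 with r³ ≡ 3 (mod 33) are exactly {9}, and each is ≡ 9 (mod 11).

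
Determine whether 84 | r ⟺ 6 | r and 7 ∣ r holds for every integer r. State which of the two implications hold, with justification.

(⟹) If 84 ∣ r, write r = 84q. Since 84 = 14·6, r = 6·(14q), so 6 ∣ r; and since 84 = 12·7, r = 7·(12q), so 7 ∣ r.

(⟸) This fails: take r = 42. Both 6 ∣ 42 and 7 ∣ 42, yet 42 is not a multiple of 84 (since 42 = 0·84 + 42), so 84 ∤ 42.

Not equivalent: only (⇒) holds.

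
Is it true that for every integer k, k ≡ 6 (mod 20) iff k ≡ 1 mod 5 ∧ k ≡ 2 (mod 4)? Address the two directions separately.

Both directions hold.

(⟹) Suppose k ≡ 6 (mod 20); write k = 20j + 6. Since 5 ∣ 20, reducing mod 5 gives k ≡ 6 ≡ 1 (mod 5); since 4 ∣ 20, reducing mod 4 gives k ≡ 6 ≡ 2 (mod 4).

(⟸) Conversely, if k ≡ 1 (mod 5) and k ≡ 2 (mod 4), then by the Chinese remainder theorem k ≡ 6 (mod 20). This is exactly k ≡ 6 (mod 20).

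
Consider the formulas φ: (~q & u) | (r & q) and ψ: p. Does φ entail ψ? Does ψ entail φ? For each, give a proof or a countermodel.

[⇒] This fails. Under p = F, u = T, q = F, r = F, the left side is true but the right side is false.

[⇐] This fails. Under p = T, u = F, q = F, r = F, the left side is false but the right side is true.

(⇒) fails and (⇐) fails.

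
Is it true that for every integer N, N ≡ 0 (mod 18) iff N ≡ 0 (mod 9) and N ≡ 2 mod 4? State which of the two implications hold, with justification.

(⇒) fails; (⇐) holds.

[⇒] This fails: N = 0 gives 0 ≡ 0 (mod 18) but 0 ≡ 0 (mod 4), so the conjunction on the right does not hold.

[⇐] Conversely, if N ≡ 0 (mod 9) and N ≡ 2 (mod 4), then by the Chinese remainder theorem N ≡ 18 (mod 36). Since 18 ≡ 0 (mod 18) and 18 ∣ 36, we get N ≡ 0 (mod 18).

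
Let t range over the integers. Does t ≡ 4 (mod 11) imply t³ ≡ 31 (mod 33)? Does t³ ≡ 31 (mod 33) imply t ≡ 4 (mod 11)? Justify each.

(←) The residues r modulo 33 with r³ ≡ 31 (mod 33) are exactly {4}, and each is ≡ 4 (mod 11).

(→) This fails: take t = 15. Then 15 ≡ 4 (mod 11), but 15³ = 3375 ≡ 9 (mod 33), not 31.

Only the reverse direction holds.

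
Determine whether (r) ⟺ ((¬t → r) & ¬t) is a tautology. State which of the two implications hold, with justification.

Only the converse holds.

(⇒) This fails. Under t = T, r = T, the left side is true but the right side is false.

(⇐) Assume the antecedent. If t is true, the antecedent cannot hold. If t is false, the antecedent forces (t = F, r = T), and r holds there. Either way r holds.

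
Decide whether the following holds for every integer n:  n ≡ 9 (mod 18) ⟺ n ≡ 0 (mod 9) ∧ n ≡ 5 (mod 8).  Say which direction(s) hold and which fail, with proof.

The forward direction fails; the converse holds.

[⇒] This fails: n = 9 gives 9 ≡ 9 (mod 18) but 9 ≡ 1 (mod 8), so the conjunction on the right does not hold.

[⇐] Conversely, if n ≡ 0 (mod 9) and n ≡ 5 (mod 8), then by the Chinese remainder theorem n ≡ 45 (mod 72). Since 45 ≡ 9 (mod 18) and 18 ∣ 72, we get n ≡ 9 (mod 18).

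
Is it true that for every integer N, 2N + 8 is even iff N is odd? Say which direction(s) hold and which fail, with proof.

(⟹) This fails: take N = 2. Then 2N + 8 = 12, which is even, yet N = 2 is even, not odd.

(⟸) Suppose N is odd. Since 2 is even, 2N is even for every N, so 2N + 8 has the same parity as 8, which is even. Hence 2N + 8 is even.

Not equivalent: only (⇐) holds.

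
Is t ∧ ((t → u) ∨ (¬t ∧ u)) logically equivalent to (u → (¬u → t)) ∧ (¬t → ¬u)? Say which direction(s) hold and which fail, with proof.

(⟹) Assume the antecedent. If u is true, the antecedent forces (u = T, t = T), and (u → (¬u → t)) ∧ (¬t → ¬u) holds there. If u is false, the antecedent cannot hold. Either way (u → (¬u → t)) ∧ (¬t → ¬u) holds.

(⟸) This fails. Under u = F, t = F, the left side is false but the right side is true.

Only the forward implication holds.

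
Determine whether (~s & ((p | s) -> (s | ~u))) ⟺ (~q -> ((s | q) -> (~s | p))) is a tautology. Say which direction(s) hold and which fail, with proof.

Only the forward implication holds.

[⇐] This fails. Under p = T, s = T, q = F, u = F, the left side is false but the right side is true.

[⇒] Assume the antecedent. If s is true, the antecedent cannot hold. If s is false, ~q -> ((s | q) -> (~s | p)) reduces to true regardless of the other variables. Either way ~q -> ((s | q) -> (~s | p)) holds.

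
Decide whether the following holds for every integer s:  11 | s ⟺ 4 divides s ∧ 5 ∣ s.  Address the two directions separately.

Both directions fail.

(→) This fails: take s = 11. Certainly 11 ∣ 11, but 4 ∤ 11.

(←) This fails: take s = 20. Both 4 ∣ 20 and 5 ∣ 20, yet 20 is not a multiple of 11 (since 20 = 1·11 + 9), so 11 ∤ 20.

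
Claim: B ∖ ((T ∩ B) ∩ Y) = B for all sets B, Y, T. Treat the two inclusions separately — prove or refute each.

Forward inclusion. Let x ∈ B ∖ ((T ∩ B) ∩ Y). Then either x ∈ B and x ∉ Y, T; or x ∈ B ∩ Y and x ∉ T; or x ∈ B ∩ T and x ∉ Y. In each case x ∈ B, so B ∖ ((T ∩ B) ∩ Y) ⊆ B.

Reverse inclusion. This inclusion fails. Take B = {1}, Y = {1}, T = {1}; then 1 ∈ B but 1 ∉ B ∖ ((T ∩ B) ∩ Y).

(⊆) holds; (⊇) fails.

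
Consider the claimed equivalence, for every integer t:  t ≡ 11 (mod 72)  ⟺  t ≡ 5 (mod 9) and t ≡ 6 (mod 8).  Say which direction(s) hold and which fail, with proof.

(⇒) fails and (⇐) fails.

(⇒) This fails: t = 11 gives 11 ≡ 11 (mod 72) but 11 ≡ 2 (mod 9), so the conjunction on the right does not hold.

(⇐) This fails: t = 14 satisfies both congruences on the right (14 ≡ 5 mod 9 and 14 ≡ 6 mod 8) yet 14 ≡ 14 (mod 72), not 11.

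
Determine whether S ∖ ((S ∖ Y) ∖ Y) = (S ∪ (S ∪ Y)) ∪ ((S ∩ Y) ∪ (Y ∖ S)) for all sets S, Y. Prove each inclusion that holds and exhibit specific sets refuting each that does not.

Forward inclusion. Let x ∈ S ∖ ((S ∖ Y) ∖ Y). Then x ∈ S ∩ Y, from which x ∈ (S ∪ (S ∪ Y)) ∪ ((S ∩ Y) ∪ (Y ∖ S)).

Reverse inclusion. This inclusion fails. Take S = {1}, Y = ∅; then 1 ∈ (S ∪ (S ∪ Y)) ∪ ((S ∩ Y) ∪ (Y ∖ S)) but 1 ∉ S ∖ ((S ∖ Y) ∖ Y).

The sets are not equal: only the forward inclusion holds.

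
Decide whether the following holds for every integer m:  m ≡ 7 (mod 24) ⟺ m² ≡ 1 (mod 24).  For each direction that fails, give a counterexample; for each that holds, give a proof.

Only the forward direction holds.

Forward direction. Suppose m ≡ 7 (mod 24). Write m = 24j + 7. Then (24j + 7)² = 576j² + 336j + 49 = 24(24j² + 14j + 2) + 1, so m² ≡ 1 (mod 24).

Converse. This fails: take m = 1. Then 1² = 1 ≡ 1 (mod 24), yet 1 ≡ 1 (mod 24), not 7.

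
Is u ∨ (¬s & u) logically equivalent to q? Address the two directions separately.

(⟹) This fails. Under s = F, u = T, q = F, the left side is true but the right side is false.

(⟸) This fails. Under s = F, u = F, q = T, the left side is false but the right side is true.

Both directions fail.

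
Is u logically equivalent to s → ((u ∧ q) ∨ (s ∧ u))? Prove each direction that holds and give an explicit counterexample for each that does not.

Not equivalent: only (⇒) holds.

(⇒) Assume the antecedent. If q is true, the antecedent forces (q = T, u = T, s = F) or (q = T, u = T, s = T), and s → ((u ∧ q) ∨ (s ∧ u)) holds there. If q is false, the antecedent forces (q = F, u = T, s = F) or (q = F, u = T, s = T), and s → ((u ∧ q) ∨ (s ∧ u)) holds there. Either way s → ((u ∧ q) ∨ (s ∧ u)) holds.

(⇐) This fails. Under q = F, u = F, s = F, the left side is false but the right side is true.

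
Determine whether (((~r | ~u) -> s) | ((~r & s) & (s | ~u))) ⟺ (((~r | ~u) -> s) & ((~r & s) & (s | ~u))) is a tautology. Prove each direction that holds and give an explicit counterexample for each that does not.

Not equivalent: only (⇐) holds.

Forward direction. This fails. Under u = T, r = T, s = F, the left side is true but the right side is false.

Converse. Assume the antecedent. If u is true, the antecedent forces (u = T, r = F, s = T), and the consequent holds there. If u is false, the antecedent forces (u = F, r = F, s = T), and the consequent holds there. Either way the consequent holds.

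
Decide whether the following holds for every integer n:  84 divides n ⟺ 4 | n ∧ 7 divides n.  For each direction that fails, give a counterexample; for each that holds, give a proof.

(⟹) If 84 ∣ n, write n = 84q. Since 84 = 21·4, n = 4·(21q), so 4 ∣ n; and since 84 = 12·7, n = 7·(12q), so 7 ∣ n.

(⟸) This fails: take n = 28. Both 4 ∣ 28 and 7 ∣ 28, yet 28 is not a multiple of 84 (since 28 = 0·84 + 28), so 84 ∤ 28.

Only the forward direction holds.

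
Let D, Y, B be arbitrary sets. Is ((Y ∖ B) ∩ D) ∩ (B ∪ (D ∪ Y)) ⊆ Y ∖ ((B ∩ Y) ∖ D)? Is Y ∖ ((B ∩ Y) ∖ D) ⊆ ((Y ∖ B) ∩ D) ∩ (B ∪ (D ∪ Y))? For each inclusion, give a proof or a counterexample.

The sets are not equal: only the forward inclusion holds.

Forward inclusion. Let x ∈ ((Y ∖ B) ∩ D) ∩ (B ∪ (D ∪ Y)). Then x ∈ D ∩ Y and x ∉ B, from which x ∈ Y ∖ ((B ∩ Y) ∖ D).

Reverse inclusion. This inclusion fails. Take D = ∅, Y = {1}, B = ∅; then 1 ∈ Y ∖ ((B ∩ Y) ∖ D) but 1 ∉ ((Y ∖ B) ∩ D) ∩ (B ∪ (D ∪ Y)).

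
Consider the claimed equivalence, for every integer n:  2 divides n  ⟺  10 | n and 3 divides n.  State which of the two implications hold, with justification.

Not equivalent: only (⇐) holds.

[⇒] This fails: take n = 2. Certainly 2 ∣ 2, but 10 ∤ 2.

[⇐] Suppose 10 ∣ n and 3 ∣ n. Any common multiple of 10 and 3 is a multiple of their lcm; here gcd(10, 3) = 1, so lcm(10, 3) = 10·3 = 30, so 30 ∣ n. Since 2 ∣ 30, it follows that 2 ∣ n.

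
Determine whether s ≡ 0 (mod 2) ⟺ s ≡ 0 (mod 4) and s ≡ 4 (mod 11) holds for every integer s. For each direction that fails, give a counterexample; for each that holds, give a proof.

(⇒) This fails: s = 0 gives 0 ≡ 0 (mod 2) but 0 ≡ 0 (mod 11), so the conjunction on the right does not hold.

(⇐) Conversely, if s ≡ 0 (mod 4) and s ≡ 4 (mod 11), then by the Chinese remainder theorem s ≡ 4 (mod 44). Since 4 ≡ 0 (mod 2) and 2 ∣ 44, we get s ≡ 0 (mod 2).

Not equivalent: only (⇐) holds.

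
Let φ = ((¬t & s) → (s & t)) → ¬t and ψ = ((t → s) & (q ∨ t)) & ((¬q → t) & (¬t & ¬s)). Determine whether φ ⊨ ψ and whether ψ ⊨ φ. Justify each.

The forward direction fails; the converse holds.

(→) This fails. Under q = F, s = F, t = F, the left side is true but the right side is false.

(←) Assume the antecedent. If q is true, the antecedent forces (q = T, s = F, t = F), and ((¬t & s) → (s & t)) → ¬t holds there. If q is false, the antecedent cannot hold. Either way ((¬t & s) → (s & t)) → ¬t holds.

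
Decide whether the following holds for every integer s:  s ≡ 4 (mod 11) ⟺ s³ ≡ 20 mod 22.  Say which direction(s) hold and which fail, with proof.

(→) This fails: take s = 15. Then 15 ≡ 4 (mod 11), but 15³ = 3375 ≡ 9 (mod 22), not 20.

(←) Conversely, the residues r modulo 22 with r³ ≡ 20 (mod 22) are exactly {4}, and each is ≡ 4 (mod 11).

The forward direction fails; the converse holds.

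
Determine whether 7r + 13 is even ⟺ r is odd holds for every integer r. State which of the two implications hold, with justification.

[⇒] Suppose 7r + 13 is even. Since 7 is odd, 7r and r have the same parity, so 7r + 13 ≡ r + 13 (mod 2). As 13 is odd, 7r + 13 is even exactly when r is odd. Thus r is odd.

[⇐] Conversely, suppose r is odd; write r = 2j + 1. Then 7r + 13 = 7·(2j + 1) + 13 = 2·7j + 20, which is even.

Both implications hold.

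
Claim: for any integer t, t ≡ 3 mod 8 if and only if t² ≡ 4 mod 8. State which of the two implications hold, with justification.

Forward direction. This fails: take t = 3. Then 3 ≡ 3 (mod 8), but 3² = 9 ≡ 1 (mod 8), not 4.

Converse. This fails: take t = 2. Then 2² = 4 ≡ 4 (mod 8), yet 2 ≡ 2 (mod 8), not 3.

(⇒) fails and (⇐) fails.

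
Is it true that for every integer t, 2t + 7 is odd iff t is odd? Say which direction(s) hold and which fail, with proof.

Not equivalent: only (⇐) holds.

Forward direction. This fails: take t = 6. Then 2t + 7 = 19, which is odd, yet t = 6 is even, not odd.

Converse. Suppose t is odd. Since 2 is even, 2t is even for every t, so 2t + 7 has the same parity as 7, which is odd. Hence 2t + 7 is odd.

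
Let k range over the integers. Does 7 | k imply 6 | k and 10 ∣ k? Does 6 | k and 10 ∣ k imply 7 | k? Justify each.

(⇒) This fails: take k = 7. Certainly 7 ∣ 7, but 6 ∤ 7.

(⇐) This fails: take k = 30. Both 6 ∣ 30 and 10 ∣ 30, yet 30 is not a multiple of 7 (since 30 = 4·7 + 2), so 7 ∤ 30.

Neither implication holds.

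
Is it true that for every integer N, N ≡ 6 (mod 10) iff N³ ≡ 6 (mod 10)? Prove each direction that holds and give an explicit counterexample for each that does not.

The biconditional holds.

(⇐) For the converse, argue contrapositively. If N ≢ 6 (mod 10), then N is congruent to one of 0, 1, 2, 3, 4, 5, 7, 8, 9 modulo 10, and these give N³ ≡ 0, 1, 8, 7, 4, 5, 3, 2, 9 respectively — never 6.

(⇒) Suppose N ≡ 6 (mod 10). Write N = 10j + 6. Then (10j + 6)³ = 1000j³ + 1800j² + 1080j + 216 = 10(100j³ + 180j² + 108j + 21) + 6, so N³ ≡ 6 (mod 10).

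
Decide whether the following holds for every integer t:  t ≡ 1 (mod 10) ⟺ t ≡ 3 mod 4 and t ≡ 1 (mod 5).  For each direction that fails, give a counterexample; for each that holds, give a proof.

(⟸) If t ≡ 3 (mod 4) and t ≡ 1 (mod 5), then by the Chinese remainder theorem t ≡ 11 (mod 20). Since 11 ≡ 1 (mod 10) and 10 ∣ 20, we get t ≡ 1 (mod 10).

(⟹) This fails: t = 1 gives 1 ≡ 1 (mod 10) but 1 ≡ 1 (mod 4), so the conjunction on the right does not hold.

(⇒) fails; (⇐) holds.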